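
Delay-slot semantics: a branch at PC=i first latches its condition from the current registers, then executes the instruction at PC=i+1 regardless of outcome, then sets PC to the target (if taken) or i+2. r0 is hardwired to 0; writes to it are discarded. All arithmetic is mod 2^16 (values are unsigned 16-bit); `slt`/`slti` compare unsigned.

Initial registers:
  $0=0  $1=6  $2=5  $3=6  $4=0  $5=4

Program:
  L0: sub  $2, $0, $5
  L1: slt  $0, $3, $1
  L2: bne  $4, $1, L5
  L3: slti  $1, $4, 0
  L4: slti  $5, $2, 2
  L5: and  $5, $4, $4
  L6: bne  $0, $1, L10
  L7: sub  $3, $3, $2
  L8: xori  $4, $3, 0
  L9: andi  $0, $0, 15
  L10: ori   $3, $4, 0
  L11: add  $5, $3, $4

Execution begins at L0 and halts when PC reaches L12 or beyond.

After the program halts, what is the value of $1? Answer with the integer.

#0 sub  $2, $0, $5 ; 0/6/65532/6/0/4
#1 slt  $0, $3, $1 ; 0/6/65532/6/0/4
#2 bne  $4, $1, L5 ; 0/6/65532/6/0/4 ; →target
#3 slti  $1, $4, 0 ; 0/0/65532/6/0/4
#5 and  $5, $4, $4 ; 0/0/65532/6/0/0
#6 bne  $0, $1, L10 ; 0/0/65532/6/0/0 ; →fallthru
#7 sub  $3, $3, $2 ; 0/0/65532/10/0/0
#8 xori  $4, $3, 0 ; 0/0/65532/10/10/0
#9 andi  $0, $0, 15 ; 0/0/65532/10/10/0
#10 ori   $3, $4, 0 ; 0/0/65532/10/10/0
#11 add  $5, $3, $4 ; 0/0/65532/10/10/20

0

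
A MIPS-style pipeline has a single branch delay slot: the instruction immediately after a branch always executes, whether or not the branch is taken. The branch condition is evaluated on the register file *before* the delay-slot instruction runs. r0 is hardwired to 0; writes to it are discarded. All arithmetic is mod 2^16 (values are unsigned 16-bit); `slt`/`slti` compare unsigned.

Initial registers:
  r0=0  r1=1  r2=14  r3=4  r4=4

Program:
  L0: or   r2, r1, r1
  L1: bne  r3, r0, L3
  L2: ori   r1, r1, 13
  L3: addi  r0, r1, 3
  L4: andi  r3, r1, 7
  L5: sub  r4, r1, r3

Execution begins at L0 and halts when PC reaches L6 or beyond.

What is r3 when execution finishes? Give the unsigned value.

PC=0  or   r2, r1, r1        | r0=0 r1=1 r2=1 r3=4 r4=4
PC=1  bne  r3, r0, L3        | r0=0 r1=1 r2=1 r3=4 r4=4  [TAKEN]
PC=2  ori   r1, r1, 13       | r0=0 r1=13 r2=1 r3=4 r4=4
PC=3  addi  r0, r1, 3        | r0=0 r1=13 r2=1 r3=4 r4=4
PC=4  andi  r3, r1, 7        | r0=0 r1=13 r2=1 r3=5 r4=4
PC=5  sub  r4, r1, r3        | r0=0 r1=13 r2=1 r3=5 r4=8

5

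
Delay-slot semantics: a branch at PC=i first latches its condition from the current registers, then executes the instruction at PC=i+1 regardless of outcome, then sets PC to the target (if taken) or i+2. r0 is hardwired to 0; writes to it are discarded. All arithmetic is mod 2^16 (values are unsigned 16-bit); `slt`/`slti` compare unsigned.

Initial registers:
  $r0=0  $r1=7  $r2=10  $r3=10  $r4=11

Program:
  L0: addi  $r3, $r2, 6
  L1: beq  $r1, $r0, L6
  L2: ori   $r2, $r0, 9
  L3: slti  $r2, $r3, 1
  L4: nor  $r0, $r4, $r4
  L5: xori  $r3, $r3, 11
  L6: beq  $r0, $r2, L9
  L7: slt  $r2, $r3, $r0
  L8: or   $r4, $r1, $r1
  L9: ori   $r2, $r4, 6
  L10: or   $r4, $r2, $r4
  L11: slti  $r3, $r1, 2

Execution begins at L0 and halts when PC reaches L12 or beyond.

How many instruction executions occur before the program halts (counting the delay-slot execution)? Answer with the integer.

[0] addi  $r3, $r2, 6  →  {$r0:0, $r1:7, $r2:10, $r3:16, $r4:11}
[1] beq  $r1, $r0, L6  →  {$r0:0, $r1:7, $r2:10, $r3:16, $r4:11}  ⟨branch fallthrough⟩
[2] ori   $r2, $r0, 9  →  {$r0:0, $r1:7, $r2:9, $r3:16, $r4:11}
[3] slti  $r2, $r3, 1  →  {$r0:0, $r1:7, $r2:0, $r3:16, $r4:11}
[4] nor  $r0, $r4, $r4  →  {$r0:0, $r1:7, $r2:0, $r3:16, $r4:11}
[5] xori  $r3, $r3, 11  →  {$r0:0, $r1:7, $r2:0, $r3:27, $r4:11}
[6] beq  $r0, $r2, L9  →  {$r0:0, $r1:7, $r2:0, $r3:27, $r4:11}  ⟨branch taken⟩
[7] slt  $r2, $r3, $r0  →  {$r0:0, $r1:7, $r2:0, $r3:27, $r4:11}
[9] ori   $r2, $r4, 6  →  {$r0:0, $r1:7, $r2:15, $r3:27, $r4:11}
[10] or   $r4, $r2, $r4  →  {$r0:0, $r1:7, $r2:15, $r3:27, $r4:15}
[11] slti  $r3, $r1, 2  →  {$r0:0, $r1:7, $r2:15, $r3:0, $r4:15}

11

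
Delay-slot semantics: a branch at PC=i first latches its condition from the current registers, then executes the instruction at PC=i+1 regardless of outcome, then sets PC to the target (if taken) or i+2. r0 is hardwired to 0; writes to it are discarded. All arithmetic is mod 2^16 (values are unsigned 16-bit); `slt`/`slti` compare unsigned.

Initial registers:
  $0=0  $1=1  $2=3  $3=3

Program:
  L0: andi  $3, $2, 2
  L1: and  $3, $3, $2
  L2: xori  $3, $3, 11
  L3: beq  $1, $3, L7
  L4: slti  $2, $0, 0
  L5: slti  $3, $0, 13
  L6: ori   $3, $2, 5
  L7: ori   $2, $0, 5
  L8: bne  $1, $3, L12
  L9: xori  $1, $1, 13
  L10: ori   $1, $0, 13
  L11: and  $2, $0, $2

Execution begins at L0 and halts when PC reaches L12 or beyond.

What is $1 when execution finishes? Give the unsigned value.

PC=0  andi  $3, $2, 2        | $0=0 $1=1 $2=3 $3=2
PC=1  and  $3, $3, $2        | $0=0 $1=1 $2=3 $3=2
PC=2  xori  $3, $3, 11       | $0=0 $1=1 $2=3 $3=9
PC=3  beq  $1, $3, L7        | $0=0 $1=1 $2=3 $3=9  [not taken]
PC=4  slti  $2, $0, 0        | $0=0 $1=1 $2=0 $3=9
PC=5  slti  $3, $0, 13       | $0=0 $1=1 $2=0 $3=1
PC=6  ori   $3, $2, 5        | $0=0 $1=1 $2=0 $3=5
PC=7  ori   $2, $0, 5        | $0=0 $1=1 $2=5 $3=5
PC=8  bne  $1, $3, L12       | $0=0 $1=1 $2=5 $3=5  [TAKEN]
PC=9  xori  $1, $1, 13       | $0=0 $1=12 $2=5 $3=5

12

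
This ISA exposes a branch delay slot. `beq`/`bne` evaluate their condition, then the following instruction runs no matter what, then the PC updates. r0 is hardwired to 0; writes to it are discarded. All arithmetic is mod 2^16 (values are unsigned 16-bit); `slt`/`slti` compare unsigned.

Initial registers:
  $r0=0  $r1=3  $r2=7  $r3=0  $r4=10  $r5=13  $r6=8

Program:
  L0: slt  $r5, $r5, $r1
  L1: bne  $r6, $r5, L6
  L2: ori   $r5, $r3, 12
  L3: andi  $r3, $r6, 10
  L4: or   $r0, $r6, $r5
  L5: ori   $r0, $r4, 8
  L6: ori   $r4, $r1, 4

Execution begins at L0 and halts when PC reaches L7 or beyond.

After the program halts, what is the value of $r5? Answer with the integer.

#0 slt  $r5, $r5, $r1 ; 0/3/7/0/10/0/8
#1 bne  $r6, $r5, L6 ; 0/3/7/0/10/0/8 ; →target
#2 ori   $r5, $r3, 12 ; 0/3/7/0/10/12/8
#6 ori   $r4, $r1, 4 ; 0/3/7/0/7/12/8

12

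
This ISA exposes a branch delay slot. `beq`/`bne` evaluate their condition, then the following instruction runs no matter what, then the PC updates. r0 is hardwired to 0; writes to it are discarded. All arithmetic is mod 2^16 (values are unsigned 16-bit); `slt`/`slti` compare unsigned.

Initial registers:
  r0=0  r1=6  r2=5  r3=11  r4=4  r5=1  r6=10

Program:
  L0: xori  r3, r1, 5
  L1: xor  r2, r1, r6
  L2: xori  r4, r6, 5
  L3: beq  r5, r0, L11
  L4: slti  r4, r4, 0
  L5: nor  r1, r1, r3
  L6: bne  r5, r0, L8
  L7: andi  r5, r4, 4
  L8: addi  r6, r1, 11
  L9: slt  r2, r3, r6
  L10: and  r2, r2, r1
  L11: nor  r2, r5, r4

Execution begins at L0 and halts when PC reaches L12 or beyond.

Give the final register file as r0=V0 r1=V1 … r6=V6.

#0 xori  r3, r1, 5 ; 0/6/5/3/4/1/10
#1 xor  r2, r1, r6 ; 0/6/12/3/4/1/10
#2 xori  r4, r6, 5 ; 0/6/12/3/15/1/10
#3 beq  r5, r0, L11 ; 0/6/12/3/15/1/10 ; →fallthru
#4 slti  r4, r4, 0 ; 0/6/12/3/0/1/10
#5 nor  r1, r1, r3 ; 0/65528/12/3/0/1/10
#6 bne  r5, r0, L8 ; 0/65528/12/3/0/1/10 ; →target
#7 andi  r5, r4, 4 ; 0/65528/12/3/0/0/10
#8 addi  r6, r1, 11 ; 0/65528/12/3/0/0/3
#9 slt  r2, r3, r6 ; 0/65528/0/3/0/0/3
#10 and  r2, r2, r1 ; 0/65528/0/3/0/0/3
#11 nor  r2, r5, r4 ; 0/65528/65535/3/0/0/3

r0=0 r1=65528 r2=65535 r3=3 r4=0 r5=0 r6=3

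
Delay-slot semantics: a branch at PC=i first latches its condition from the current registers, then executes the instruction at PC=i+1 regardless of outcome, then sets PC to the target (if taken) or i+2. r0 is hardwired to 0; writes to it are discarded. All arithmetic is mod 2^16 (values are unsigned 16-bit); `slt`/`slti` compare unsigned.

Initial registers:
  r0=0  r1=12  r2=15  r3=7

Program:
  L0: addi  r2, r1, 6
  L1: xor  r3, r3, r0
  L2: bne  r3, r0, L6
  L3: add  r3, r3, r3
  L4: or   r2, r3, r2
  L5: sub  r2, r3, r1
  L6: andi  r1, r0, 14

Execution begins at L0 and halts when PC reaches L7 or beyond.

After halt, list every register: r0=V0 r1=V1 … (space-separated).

r0=0 r1=0 r2=18 r3=14

PC=0  addi  r2, r1, 6        | r0=0 r1=12 r2=18 r3=7
PC=1  xor  r3, r3, r0        | r0=0 r1=12 r2=18 r3=7
PC=2  bne  r3, r0, L6        | r0=0 r1=12 r2=18 r3=7  [TAKEN]
PC=3  add  r3, r3, r3        | r0=0 r1=12 r2=18 r3=14
PC=6  andi  r1, r0, 14       | r0=0 r1=0 r2=18 r3=14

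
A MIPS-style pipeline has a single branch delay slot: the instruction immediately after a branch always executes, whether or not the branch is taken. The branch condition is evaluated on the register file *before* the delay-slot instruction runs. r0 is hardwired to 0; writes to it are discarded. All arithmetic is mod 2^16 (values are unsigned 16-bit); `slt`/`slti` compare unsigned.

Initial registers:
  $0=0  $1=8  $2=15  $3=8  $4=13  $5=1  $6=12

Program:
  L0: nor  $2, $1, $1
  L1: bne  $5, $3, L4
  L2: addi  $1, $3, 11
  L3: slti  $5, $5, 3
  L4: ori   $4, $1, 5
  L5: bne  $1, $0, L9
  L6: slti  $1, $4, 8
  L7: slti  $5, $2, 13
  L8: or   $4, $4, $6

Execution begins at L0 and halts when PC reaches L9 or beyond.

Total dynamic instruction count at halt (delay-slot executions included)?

[0] nor  $2, $1, $1  →  {$0:0, $1:8, $2:65527, $3:8, $4:13, $5:1, $6:12}
[1] bne  $5, $3, L4  →  {$0:0, $1:8, $2:65527, $3:8, $4:13, $5:1, $6:12}  ⟨branch taken⟩
[2] addi  $1, $3, 11  →  {$0:0, $1:19, $2:65527, $3:8, $4:13, $5:1, $6:12}
[4] ori   $4, $1, 5  →  {$0:0, $1:19, $2:65527, $3:8, $4:23, $5:1, $6:12}
[5] bne  $1, $0, L9  →  {$0:0, $1:19, $2:65527, $3:8, $4:23, $5:1, $6:12}  ⟨branch taken⟩
[6] slti  $1, $4, 8  →  {$0:0, $1:0, $2:65527, $3:8, $4:23, $5:1, $6:12}

6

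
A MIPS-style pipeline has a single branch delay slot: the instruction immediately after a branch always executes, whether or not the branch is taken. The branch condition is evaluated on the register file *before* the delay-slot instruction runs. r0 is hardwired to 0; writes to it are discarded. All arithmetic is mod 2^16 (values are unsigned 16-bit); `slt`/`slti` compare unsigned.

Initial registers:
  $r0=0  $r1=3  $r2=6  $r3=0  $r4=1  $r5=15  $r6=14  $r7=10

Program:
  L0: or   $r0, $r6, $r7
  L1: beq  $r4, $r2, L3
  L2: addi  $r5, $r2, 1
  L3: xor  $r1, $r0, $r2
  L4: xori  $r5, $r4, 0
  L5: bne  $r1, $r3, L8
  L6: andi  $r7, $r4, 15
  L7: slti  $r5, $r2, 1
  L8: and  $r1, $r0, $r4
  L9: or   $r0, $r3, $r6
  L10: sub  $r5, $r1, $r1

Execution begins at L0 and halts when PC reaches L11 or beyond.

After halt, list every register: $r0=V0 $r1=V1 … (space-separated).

[0] or   $r0, $r6, $r7  →  {$r0:0, $r1:3, $r2:6, $r3:0, $r4:1, $r5:15, $r6:14, $r7:10}
[1] beq  $r4, $r2, L3  →  {$r0:0, $r1:3, $r2:6, $r3:0, $r4:1, $r5:15, $r6:14, $r7:10}  ⟨branch fallthrough⟩
[2] addi  $r5, $r2, 1  →  {$r0:0, $r1:3, $r2:6, $r3:0, $r4:1, $r5:7, $r6:14, $r7:10}
[3] xor  $r1, $r0, $r2  →  {$r0:0, $r1:6, $r2:6, $r3:0, $r4:1, $r5:7, $r6:14, $r7:10}
[4] xori  $r5, $r4, 0  →  {$r0:0, $r1:6, $r2:6, $r3:0, $r4:1, $r5:1, $r6:14, $r7:10}
[5] bne  $r1, $r3, L8  →  {$r0:0, $r1:6, $r2:6, $r3:0, $r4:1, $r5:1, $r6:14, $r7:10}  ⟨branch taken⟩
[6] andi  $r7, $r4, 15  →  {$r0:0, $r1:6, $r2:6, $r3:0, $r4:1, $r5:1, $r6:14, $r7:1}
[8] and  $r1, $r0, $r4  →  {$r0:0, $r1:0, $r2:6, $r3:0, $r4:1, $r5:1, $r6:14, $r7:1}
[9] or   $r0, $r3, $r6  →  {$r0:0, $r1:0, $r2:6, $r3:0, $r4:1, $r5:1, $r6:14, $r7:1}
[10] sub  $r5, $r1, $r1  →  {$r0:0, $r1:0, $r2:6, $r3:0, $r4:1, $r5:0, $r6:14, $r7:1}

$r0=0 $r1=0 $r2=6 $r3=0 $r4=1 $r5=0 $r6=14 $r7=1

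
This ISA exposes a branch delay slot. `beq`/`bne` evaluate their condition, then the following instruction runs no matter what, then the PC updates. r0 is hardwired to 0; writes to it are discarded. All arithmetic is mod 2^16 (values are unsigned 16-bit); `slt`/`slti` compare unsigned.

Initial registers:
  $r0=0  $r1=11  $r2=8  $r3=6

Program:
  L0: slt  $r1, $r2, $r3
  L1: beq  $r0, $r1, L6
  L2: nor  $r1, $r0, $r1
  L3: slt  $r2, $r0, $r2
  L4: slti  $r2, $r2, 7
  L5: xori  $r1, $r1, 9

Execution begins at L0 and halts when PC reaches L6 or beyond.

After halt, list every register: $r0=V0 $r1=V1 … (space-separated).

$r0=0 $r1=65535 $r2=8 $r3=6

PC=0  slt  $r1, $r2, $r3     | $r0=0 $r1=0 $r2=8 $r3=6
PC=1  beq  $r0, $r1, L6      | $r0=0 $r1=0 $r2=8 $r3=6  [TAKEN]
PC=2  nor  $r1, $r0, $r1     | $r0=0 $r1=65535 $r2=8 $r3=6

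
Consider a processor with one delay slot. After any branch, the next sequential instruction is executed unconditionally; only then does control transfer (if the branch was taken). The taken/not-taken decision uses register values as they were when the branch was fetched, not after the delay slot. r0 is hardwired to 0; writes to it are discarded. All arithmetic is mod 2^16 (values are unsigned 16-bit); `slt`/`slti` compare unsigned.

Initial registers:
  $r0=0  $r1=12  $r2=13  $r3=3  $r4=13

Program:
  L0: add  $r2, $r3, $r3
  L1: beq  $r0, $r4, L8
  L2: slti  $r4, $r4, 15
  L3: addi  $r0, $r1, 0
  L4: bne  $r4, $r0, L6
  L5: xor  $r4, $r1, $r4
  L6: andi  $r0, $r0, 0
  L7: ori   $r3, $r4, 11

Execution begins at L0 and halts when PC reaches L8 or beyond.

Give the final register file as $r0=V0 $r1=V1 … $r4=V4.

#0 add  $r2, $r3, $r3 ; 0/12/6/3/13
#1 beq  $r0, $r4, L8 ; 0/12/6/3/13 ; →fallthru
#2 slti  $r4, $r4, 15 ; 0/12/6/3/1
#3 addi  $r0, $r1, 0 ; 0/12/6/3/1
#4 bne  $r4, $r0, L6 ; 0/12/6/3/1 ; →target
#5 xor  $r4, $r1, $r4 ; 0/12/6/3/13
#6 andi  $r0, $r0, 0 ; 0/12/6/3/13
#7 ori   $r3, $r4, 11 ; 0/12/6/15/13

$r0=0 $r1=12 $r2=6 $r3=15 $r4=13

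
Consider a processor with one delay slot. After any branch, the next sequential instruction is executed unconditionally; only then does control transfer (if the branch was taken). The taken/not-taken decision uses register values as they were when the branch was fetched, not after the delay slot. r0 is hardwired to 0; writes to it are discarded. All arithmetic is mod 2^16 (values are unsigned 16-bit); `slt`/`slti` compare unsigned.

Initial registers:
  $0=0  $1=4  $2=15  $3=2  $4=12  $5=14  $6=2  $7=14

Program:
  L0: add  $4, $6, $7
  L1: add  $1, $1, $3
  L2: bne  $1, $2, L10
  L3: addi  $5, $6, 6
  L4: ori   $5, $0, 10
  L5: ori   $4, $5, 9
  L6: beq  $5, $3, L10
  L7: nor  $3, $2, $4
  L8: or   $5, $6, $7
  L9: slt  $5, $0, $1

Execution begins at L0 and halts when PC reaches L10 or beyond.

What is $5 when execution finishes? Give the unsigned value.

8

  step pc=0: add  $4, $6, $7  regs=(0,4,15,2,16,14,2,14)
  step pc=1: add  $1, $1, $3  regs=(0,6,15,2,16,14,2,14)
  step pc=2: bne  $1, $2, L10  cond=T  regs=(0,6,15,2,16,14,2,14)
  step pc=3: addi  $5, $6, 6  regs=(0,6,15,2,16,8,2,14)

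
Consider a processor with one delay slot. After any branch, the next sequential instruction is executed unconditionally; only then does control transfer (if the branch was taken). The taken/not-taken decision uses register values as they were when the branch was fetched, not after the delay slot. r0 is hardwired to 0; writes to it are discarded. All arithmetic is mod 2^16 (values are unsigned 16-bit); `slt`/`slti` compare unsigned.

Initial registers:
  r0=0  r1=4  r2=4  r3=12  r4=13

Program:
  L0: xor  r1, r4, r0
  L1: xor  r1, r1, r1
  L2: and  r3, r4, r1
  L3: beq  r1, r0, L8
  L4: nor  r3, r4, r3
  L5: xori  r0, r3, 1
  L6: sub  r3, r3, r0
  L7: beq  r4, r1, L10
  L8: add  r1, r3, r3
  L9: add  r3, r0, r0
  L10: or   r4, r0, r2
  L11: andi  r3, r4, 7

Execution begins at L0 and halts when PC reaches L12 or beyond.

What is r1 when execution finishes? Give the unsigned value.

  step pc=0: xor  r1, r4, r0  regs=(0,13,4,12,13)
  step pc=1: xor  r1, r1, r1  regs=(0,0,4,12,13)
  step pc=2: and  r3, r4, r1  regs=(0,0,4,0,13)
  step pc=3: beq  r1, r0, L8  cond=T  regs=(0,0,4,0,13)
  step pc=4: nor  r3, r4, r3  regs=(0,0,4,65522,13)
  step pc=8: add  r1, r3, r3  regs=(0,65508,4,65522,13)
  step pc=9: add  r3, r0, r0  regs=(0,65508,4,0,13)
  step pc=10: or   r4, r0, r2  regs=(0,65508,4,0,4)
  step pc=11: andi  r3, r4, 7  regs=(0,65508,4,4,4)

65508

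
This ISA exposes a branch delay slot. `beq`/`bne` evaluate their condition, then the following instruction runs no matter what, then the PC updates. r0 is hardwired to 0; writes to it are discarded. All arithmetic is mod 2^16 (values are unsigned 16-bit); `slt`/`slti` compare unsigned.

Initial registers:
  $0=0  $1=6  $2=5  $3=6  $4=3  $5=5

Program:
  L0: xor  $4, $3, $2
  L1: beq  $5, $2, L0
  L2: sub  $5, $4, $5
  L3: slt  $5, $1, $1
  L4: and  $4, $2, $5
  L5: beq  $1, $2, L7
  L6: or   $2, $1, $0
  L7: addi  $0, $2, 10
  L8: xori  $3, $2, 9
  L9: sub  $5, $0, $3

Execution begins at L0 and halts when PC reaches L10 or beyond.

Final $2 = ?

6

  step pc=0: xor  $4, $3, $2  regs=(0,6,5,6,3,5)
  step pc=1: beq  $5, $2, L0  cond=T  regs=(0,6,5,6,3,5)
  step pc=2: sub  $5, $4, $5  regs=(0,6,5,6,3,65534)
  step pc=0: xor  $4, $3, $2  regs=(0,6,5,6,3,65534)
  step pc=1: beq  $5, $2, L0  cond=F  regs=(0,6,5,6,3,65534)
  step pc=2: sub  $5, $4, $5  regs=(0,6,5,6,3,5)
  step pc=3: slt  $5, $1, $1  regs=(0,6,5,6,3,0)
  step pc=4: and  $4, $2, $5  regs=(0,6,5,6,0,0)
  step pc=5: beq  $1, $2, L7  cond=F  regs=(0,6,5,6,0,0)
  step pc=6: or   $2, $1, $0  regs=(0,6,6,6,0,0)
  step pc=7: addi  $0, $2, 10  regs=(0,6,6,6,0,0)
  step pc=8: xori  $3, $2, 9  regs=(0,6,6,15,0,0)
  step pc=9: sub  $5, $0, $3  regs=(0,6,6,15,0,65521)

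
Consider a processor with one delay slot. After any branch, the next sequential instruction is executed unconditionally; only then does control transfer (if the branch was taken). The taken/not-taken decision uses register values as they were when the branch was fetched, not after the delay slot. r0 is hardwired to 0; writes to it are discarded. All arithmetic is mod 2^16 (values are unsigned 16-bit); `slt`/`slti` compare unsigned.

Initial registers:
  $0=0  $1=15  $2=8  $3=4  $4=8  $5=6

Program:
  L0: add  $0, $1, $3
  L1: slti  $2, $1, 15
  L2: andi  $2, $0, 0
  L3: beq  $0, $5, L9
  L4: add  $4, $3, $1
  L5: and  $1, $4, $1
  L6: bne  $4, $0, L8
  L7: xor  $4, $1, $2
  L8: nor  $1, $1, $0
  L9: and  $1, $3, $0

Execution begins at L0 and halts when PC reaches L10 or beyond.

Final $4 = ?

3

  step pc=0: add  $0, $1, $3  regs=(0,15,8,4,8,6)
  step pc=1: slti  $2, $1, 15  regs=(0,15,0,4,8,6)
  step pc=2: andi  $2, $0, 0  regs=(0,15,0,4,8,6)
  step pc=3: beq  $0, $5, L9  cond=F  regs=(0,15,0,4,8,6)
  step pc=4: add  $4, $3, $1  regs=(0,15,0,4,19,6)
  step pc=5: and  $1, $4, $1  regs=(0,3,0,4,19,6)
  step pc=6: bne  $4, $0, L8  cond=T  regs=(0,3,0,4,19,6)
  step pc=7: xor  $4, $1, $2  regs=(0,3,0,4,3,6)
  step pc=8: nor  $1, $1, $0  regs=(0,65532,0,4,3,6)
  step pc=9: and  $1, $3, $0  regs=(0,0,0,4,3,6)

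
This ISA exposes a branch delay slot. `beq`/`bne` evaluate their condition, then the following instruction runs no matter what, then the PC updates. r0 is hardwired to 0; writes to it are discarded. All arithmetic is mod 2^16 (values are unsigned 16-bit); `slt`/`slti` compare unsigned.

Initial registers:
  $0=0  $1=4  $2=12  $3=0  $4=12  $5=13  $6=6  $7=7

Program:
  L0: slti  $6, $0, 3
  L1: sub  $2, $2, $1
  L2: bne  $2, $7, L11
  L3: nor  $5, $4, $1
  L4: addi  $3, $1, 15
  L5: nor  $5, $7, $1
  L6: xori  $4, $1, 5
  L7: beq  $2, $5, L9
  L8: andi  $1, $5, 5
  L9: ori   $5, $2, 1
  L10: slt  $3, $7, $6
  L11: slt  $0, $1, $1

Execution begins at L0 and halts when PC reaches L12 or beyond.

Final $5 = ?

65523

#0 slti  $6, $0, 3 ; 0/4/12/0/12/13/1/7
#1 sub  $2, $2, $1 ; 0/4/8/0/12/13/1/7
#2 bne  $2, $7, L11 ; 0/4/8/0/12/13/1/7 ; →target
#3 nor  $5, $4, $1 ; 0/4/8/0/12/65523/1/7
#11 slt  $0, $1, $1 ; 0/4/8/0/12/65523/1/7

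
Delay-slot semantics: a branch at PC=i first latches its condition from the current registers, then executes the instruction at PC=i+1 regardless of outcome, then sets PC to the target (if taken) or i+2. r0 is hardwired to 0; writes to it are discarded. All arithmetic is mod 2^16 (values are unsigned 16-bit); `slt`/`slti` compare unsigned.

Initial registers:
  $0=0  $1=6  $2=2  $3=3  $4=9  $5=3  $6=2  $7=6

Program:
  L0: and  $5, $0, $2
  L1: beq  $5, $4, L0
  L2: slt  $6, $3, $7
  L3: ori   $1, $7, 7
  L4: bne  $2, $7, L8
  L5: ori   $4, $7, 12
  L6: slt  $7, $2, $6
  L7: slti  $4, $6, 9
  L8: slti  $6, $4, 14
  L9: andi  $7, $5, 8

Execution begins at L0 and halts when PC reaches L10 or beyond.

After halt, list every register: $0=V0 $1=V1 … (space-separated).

  step pc=0: and  $5, $0, $2  regs=(0,6,2,3,9,0,2,6)
  step pc=1: beq  $5, $4, L0  cond=F  regs=(0,6,2,3,9,0,2,6)
  step pc=2: slt  $6, $3, $7  regs=(0,6,2,3,9,0,1,6)
  step pc=3: ori   $1, $7, 7  regs=(0,7,2,3,9,0,1,6)
  step pc=4: bne  $2, $7, L8  cond=T  regs=(0,7,2,3,9,0,1,6)
  step pc=5: ori   $4, $7, 12  regs=(0,7,2,3,14,0,1,6)
  step pc=8: slti  $6, $4, 14  regs=(0,7,2,3,14,0,0,6)
  step pc=9: andi  $7, $5, 8  regs=(0,7,2,3,14,0,0,0)

$0=0 $1=7 $2=2 $3=3 $4=14 $5=0 $6=0 $7=0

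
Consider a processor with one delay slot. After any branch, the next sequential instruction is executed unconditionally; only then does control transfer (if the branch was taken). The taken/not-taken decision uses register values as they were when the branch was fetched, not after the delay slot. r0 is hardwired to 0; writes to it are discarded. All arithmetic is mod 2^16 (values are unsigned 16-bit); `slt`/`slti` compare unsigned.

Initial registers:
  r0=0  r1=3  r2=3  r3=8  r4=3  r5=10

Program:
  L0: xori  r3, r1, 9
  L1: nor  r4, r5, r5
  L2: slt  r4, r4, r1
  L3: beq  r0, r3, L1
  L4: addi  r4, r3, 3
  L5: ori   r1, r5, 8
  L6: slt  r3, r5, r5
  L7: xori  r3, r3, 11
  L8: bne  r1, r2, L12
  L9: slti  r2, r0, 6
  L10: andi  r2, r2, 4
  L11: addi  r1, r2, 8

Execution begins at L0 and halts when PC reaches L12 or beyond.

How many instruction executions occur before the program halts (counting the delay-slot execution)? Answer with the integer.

10

PC=0  xori  r3, r1, 9        | r0=0 r1=3 r2=3 r3=10 r4=3 r5=10
PC=1  nor  r4, r5, r5        | r0=0 r1=3 r2=3 r3=10 r4=65525 r5=10
PC=2  slt  r4, r4, r1        | r0=0 r1=3 r2=3 r3=10 r4=0 r5=10
PC=3  beq  r0, r3, L1        | r0=0 r1=3 r2=3 r3=10 r4=0 r5=10  [not taken]
PC=4  addi  r4, r3, 3        | r0=0 r1=3 r2=3 r3=10 r4=13 r5=10
PC=5  ori   r1, r5, 8        | r0=0 r1=10 r2=3 r3=10 r4=13 r5=10
PC=6  slt  r3, r5, r5        | r0=0 r1=10 r2=3 r3=0 r4=13 r5=10
PC=7  xori  r3, r3, 11       | r0=0 r1=10 r2=3 r3=11 r4=13 r5=10
PC=8  bne  r1, r2, L12       | r0=0 r1=10 r2=3 r3=11 r4=13 r5=10  [TAKEN]
PC=9  slti  r2, r0, 6        | r0=0 r1=10 r2=1 r3=11 r4=13 r5=10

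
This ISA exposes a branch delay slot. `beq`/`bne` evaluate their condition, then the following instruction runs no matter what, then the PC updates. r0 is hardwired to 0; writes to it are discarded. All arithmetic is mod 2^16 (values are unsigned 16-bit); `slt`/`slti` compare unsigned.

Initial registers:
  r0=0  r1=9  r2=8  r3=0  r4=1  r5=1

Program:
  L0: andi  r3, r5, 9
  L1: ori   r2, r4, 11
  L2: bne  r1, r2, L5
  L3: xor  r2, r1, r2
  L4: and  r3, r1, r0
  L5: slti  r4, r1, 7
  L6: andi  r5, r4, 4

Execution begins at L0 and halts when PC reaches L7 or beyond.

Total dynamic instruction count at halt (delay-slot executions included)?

PC=0  andi  r3, r5, 9        | r0=0 r1=9 r2=8 r3=1 r4=1 r5=1
PC=1  ori   r2, r4, 11       | r0=0 r1=9 r2=11 r3=1 r4=1 r5=1
PC=2  bne  r1, r2, L5        | r0=0 r1=9 r2=11 r3=1 r4=1 r5=1  [TAKEN]
PC=3  xor  r2, r1, r2        | r0=0 r1=9 r2=2 r3=1 r4=1 r5=1
PC=5  slti  r4, r1, 7        | r0=0 r1=9 r2=2 r3=1 r4=0 r5=1
PC=6  andi  r5, r4, 4        | r0=0 r1=9 r2=2 r3=1 r4=0 r5=0

6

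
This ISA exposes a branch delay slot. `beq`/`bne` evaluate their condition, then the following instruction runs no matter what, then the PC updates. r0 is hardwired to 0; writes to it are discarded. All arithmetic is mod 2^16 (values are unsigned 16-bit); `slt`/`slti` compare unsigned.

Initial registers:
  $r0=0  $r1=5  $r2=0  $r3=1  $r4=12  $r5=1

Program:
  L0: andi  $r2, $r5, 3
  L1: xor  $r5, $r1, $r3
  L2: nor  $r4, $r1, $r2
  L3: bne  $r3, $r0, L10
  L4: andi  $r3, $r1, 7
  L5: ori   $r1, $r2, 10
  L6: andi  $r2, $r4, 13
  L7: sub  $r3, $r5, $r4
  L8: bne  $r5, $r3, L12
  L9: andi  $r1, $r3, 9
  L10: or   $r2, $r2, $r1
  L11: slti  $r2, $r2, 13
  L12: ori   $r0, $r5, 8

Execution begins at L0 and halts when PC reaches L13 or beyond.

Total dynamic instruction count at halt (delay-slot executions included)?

8

#0 andi  $r2, $r5, 3 ; 0/5/1/1/12/1
#1 xor  $r5, $r1, $r3 ; 0/5/1/1/12/4
#2 nor  $r4, $r1, $r2 ; 0/5/1/1/65530/4
#3 bne  $r3, $r0, L10 ; 0/5/1/1/65530/4 ; →target
#4 andi  $r3, $r1, 7 ; 0/5/1/5/65530/4
#10 or   $r2, $r2, $r1 ; 0/5/5/5/65530/4
#11 slti  $r2, $r2, 13 ; 0/5/1/5/65530/4
#12 ori   $r0, $r5, 8 ; 0/5/1/5/65530/4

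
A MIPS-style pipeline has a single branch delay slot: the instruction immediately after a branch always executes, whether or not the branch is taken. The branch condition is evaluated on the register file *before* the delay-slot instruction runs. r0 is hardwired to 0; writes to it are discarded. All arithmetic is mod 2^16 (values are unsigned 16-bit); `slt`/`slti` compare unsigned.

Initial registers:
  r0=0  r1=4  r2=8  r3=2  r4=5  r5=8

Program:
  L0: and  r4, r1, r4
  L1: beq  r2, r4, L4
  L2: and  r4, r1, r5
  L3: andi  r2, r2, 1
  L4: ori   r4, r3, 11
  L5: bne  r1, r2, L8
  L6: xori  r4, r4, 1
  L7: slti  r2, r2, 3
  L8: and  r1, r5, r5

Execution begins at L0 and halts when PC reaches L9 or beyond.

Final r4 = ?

10

PC=0  and  r4, r1, r4        | r0=0 r1=4 r2=8 r3=2 r4=4 r5=8
PC=1  beq  r2, r4, L4        | r0=0 r1=4 r2=8 r3=2 r4=4 r5=8  [not taken]
PC=2  and  r4, r1, r5        | r0=0 r1=4 r2=8 r3=2 r4=0 r5=8
PC=3  andi  r2, r2, 1        | r0=0 r1=4 r2=0 r3=2 r4=0 r5=8
PC=4  ori   r4, r3, 11       | r0=0 r1=4 r2=0 r3=2 r4=11 r5=8
PC=5  bne  r1, r2, L8        | r0=0 r1=4 r2=0 r3=2 r4=11 r5=8  [TAKEN]
PC=6  xori  r4, r4, 1        | r0=0 r1=4 r2=0 r3=2 r4=10 r5=8
PC=8  and  r1, r5, r5        | r0=0 r1=8 r2=0 r3=2 r4=10 r5=8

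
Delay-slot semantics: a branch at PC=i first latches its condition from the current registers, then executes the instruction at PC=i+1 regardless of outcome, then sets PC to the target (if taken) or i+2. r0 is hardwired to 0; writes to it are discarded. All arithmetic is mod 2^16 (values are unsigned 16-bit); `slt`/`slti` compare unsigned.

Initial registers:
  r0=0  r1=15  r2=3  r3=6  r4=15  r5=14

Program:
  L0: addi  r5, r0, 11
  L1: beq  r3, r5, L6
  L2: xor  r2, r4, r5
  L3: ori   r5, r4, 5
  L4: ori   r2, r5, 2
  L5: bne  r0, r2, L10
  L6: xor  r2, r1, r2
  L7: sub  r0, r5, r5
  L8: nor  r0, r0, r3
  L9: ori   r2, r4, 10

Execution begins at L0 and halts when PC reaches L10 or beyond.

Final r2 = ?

#0 addi  r5, r0, 11 ; 0/15/3/6/15/11
#1 beq  r3, r5, L6 ; 0/15/3/6/15/11 ; →fallthru
#2 xor  r2, r4, r5 ; 0/15/4/6/15/11
#3 ori   r5, r4, 5 ; 0/15/4/6/15/15
#4 ori   r2, r5, 2 ; 0/15/15/6/15/15
#5 bne  r0, r2, L10 ; 0/15/15/6/15/15 ; →target
#6 xor  r2, r1, r2 ; 0/15/0/6/15/15

0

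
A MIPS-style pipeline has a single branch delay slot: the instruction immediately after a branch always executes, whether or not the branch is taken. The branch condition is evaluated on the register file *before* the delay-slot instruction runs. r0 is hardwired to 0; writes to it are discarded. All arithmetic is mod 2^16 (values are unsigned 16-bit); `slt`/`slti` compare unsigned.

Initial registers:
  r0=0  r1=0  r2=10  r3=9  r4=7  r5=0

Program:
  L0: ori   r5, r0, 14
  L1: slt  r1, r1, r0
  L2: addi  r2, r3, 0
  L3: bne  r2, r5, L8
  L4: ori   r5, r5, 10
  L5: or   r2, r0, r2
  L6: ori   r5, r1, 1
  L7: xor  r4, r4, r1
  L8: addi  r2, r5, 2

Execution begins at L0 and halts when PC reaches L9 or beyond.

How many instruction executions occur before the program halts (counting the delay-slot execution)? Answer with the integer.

PC=0  ori   r5, r0, 14       | r0=0 r1=0 r2=10 r3=9 r4=7 r5=14
PC=1  slt  r1, r1, r0        | r0=0 r1=0 r2=10 r3=9 r4=7 r5=14
PC=2  addi  r2, r3, 0        | r0=0 r1=0 r2=9 r3=9 r4=7 r5=14
PC=3  bne  r2, r5, L8        | r0=0 r1=0 r2=9 r3=9 r4=7 r5=14  [TAKEN]
PC=4  ori   r5, r5, 10       | r0=0 r1=0 r2=9 r3=9 r4=7 r5=14
PC=8  addi  r2, r5, 2        | r0=0 r1=0 r2=16 r3=9 r4=7 r5=14

6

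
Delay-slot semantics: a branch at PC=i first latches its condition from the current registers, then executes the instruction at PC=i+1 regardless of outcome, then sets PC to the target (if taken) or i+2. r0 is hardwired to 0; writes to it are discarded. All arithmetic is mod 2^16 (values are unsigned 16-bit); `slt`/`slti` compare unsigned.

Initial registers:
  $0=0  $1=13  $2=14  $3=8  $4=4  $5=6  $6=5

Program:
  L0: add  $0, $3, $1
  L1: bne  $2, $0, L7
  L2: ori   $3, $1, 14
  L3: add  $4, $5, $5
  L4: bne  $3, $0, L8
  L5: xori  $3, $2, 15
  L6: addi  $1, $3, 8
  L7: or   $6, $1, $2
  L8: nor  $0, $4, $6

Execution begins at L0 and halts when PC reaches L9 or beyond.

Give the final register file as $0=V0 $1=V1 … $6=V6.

PC=0  add  $0, $3, $1        | $0=0 $1=13 $2=14 $3=8 $4=4 $5=6 $6=5
PC=1  bne  $2, $0, L7        | $0=0 $1=13 $2=14 $3=8 $4=4 $5=6 $6=5  [TAKEN]
PC=2  ori   $3, $1, 14       | $0=0 $1=13 $2=14 $3=15 $4=4 $5=6 $6=5
PC=7  or   $6, $1, $2        | $0=0 $1=13 $2=14 $3=15 $4=4 $5=6 $6=15
PC=8  nor  $0, $4, $6        | $0=0 $1=13 $2=14 $3=15 $4=4 $5=6 $6=15

$0=0 $1=13 $2=14 $3=15 $4=4 $5=6 $6=15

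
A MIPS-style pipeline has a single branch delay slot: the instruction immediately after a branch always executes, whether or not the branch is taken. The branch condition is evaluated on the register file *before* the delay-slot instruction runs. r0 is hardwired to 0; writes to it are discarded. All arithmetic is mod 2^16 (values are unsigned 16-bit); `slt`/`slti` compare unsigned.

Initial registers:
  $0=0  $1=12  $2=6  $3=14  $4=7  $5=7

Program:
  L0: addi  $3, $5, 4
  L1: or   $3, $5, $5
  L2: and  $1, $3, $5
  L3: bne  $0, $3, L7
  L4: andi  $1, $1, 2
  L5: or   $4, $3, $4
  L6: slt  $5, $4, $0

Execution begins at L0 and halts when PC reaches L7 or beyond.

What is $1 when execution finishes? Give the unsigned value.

2

#0 addi  $3, $5, 4 ; 0/12/6/11/7/7
#1 or   $3, $5, $5 ; 0/12/6/7/7/7
#2 and  $1, $3, $5 ; 0/7/6/7/7/7
#3 bne  $0, $3, L7 ; 0/7/6/7/7/7 ; →target
#4 andi  $1, $1, 2 ; 0/2/6/7/7/7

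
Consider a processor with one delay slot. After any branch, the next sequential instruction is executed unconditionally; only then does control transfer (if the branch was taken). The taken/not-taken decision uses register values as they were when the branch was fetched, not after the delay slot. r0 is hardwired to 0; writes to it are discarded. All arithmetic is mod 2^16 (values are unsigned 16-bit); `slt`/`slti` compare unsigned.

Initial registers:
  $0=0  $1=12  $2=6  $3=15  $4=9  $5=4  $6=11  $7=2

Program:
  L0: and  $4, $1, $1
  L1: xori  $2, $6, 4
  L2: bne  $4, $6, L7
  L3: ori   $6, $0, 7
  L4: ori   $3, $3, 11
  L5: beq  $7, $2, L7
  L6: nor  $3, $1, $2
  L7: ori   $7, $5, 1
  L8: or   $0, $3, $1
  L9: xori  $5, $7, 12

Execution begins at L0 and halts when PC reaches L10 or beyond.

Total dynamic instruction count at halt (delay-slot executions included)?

7

#0 and  $4, $1, $1 ; 0/12/6/15/12/4/11/2
#1 xori  $2, $6, 4 ; 0/12/15/15/12/4/11/2
#2 bne  $4, $6, L7 ; 0/12/15/15/12/4/11/2 ; →target
#3 ori   $6, $0, 7 ; 0/12/15/15/12/4/7/2
#7 ori   $7, $5, 1 ; 0/12/15/15/12/4/7/5
#8 or   $0, $3, $1 ; 0/12/15/15/12/4/7/5
#9 xori  $5, $7, 12 ; 0/12/15/15/12/9/7/5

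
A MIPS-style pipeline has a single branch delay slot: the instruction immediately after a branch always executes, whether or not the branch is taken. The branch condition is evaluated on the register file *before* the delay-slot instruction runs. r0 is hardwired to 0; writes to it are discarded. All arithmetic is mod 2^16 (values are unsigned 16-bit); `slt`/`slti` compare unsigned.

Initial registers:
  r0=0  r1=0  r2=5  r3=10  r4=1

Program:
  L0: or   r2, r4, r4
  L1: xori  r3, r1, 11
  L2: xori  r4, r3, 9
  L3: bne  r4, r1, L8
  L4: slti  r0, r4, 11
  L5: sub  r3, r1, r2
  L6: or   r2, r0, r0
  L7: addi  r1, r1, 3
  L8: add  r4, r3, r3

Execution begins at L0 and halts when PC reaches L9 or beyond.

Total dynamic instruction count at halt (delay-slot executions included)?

[0] or   r2, r4, r4  →  {r0:0, r1:0, r2:1, r3:10, r4:1}
[1] xori  r3, r1, 11  →  {r0:0, r1:0, r2:1, r3:11, r4:1}
[2] xori  r4, r3, 9  →  {r0:0, r1:0, r2:1, r3:11, r4:2}
[3] bne  r4, r1, L8  →  {r0:0, r1:0, r2:1, r3:11, r4:2}  ⟨branch taken⟩
[4] slti  r0, r4, 11  →  {r0:0, r1:0, r2:1, r3:11, r4:2}
[8] add  r4, r3, r3  →  {r0:0, r1:0, r2:1, r3:11, r4:22}

6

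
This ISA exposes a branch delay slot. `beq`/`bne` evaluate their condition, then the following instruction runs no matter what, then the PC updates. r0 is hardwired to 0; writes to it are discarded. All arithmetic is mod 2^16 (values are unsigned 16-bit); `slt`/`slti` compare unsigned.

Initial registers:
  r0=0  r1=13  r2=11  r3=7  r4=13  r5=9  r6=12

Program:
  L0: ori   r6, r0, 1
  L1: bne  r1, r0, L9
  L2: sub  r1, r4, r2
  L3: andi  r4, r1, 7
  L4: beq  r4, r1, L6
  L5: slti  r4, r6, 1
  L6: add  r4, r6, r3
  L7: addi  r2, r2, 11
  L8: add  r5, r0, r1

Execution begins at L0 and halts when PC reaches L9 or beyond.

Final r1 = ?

2

PC=0  ori   r6, r0, 1        | r0=0 r1=13 r2=11 r3=7 r4=13 r5=9 r6=1
PC=1  bne  r1, r0, L9        | r0=0 r1=13 r2=11 r3=7 r4=13 r5=9 r6=1  [TAKEN]
PC=2  sub  r1, r4, r2        | r0=0 r1=2 r2=11 r3=7 r4=13 r5=9 r6=1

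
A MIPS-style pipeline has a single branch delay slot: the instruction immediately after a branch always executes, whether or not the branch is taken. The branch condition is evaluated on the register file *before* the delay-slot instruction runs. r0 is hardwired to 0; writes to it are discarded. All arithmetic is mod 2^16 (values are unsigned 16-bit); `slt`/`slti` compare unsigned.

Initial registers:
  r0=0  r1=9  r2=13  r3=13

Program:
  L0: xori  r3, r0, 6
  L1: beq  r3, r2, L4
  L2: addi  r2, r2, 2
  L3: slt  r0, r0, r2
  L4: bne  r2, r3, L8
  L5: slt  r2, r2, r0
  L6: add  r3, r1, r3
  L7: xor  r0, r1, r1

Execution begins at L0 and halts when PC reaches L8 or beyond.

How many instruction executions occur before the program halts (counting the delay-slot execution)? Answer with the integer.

6

#0 xori  r3, r0, 6 ; 0/9/13/6
#1 beq  r3, r2, L4 ; 0/9/13/6 ; →fallthru
#2 addi  r2, r2, 2 ; 0/9/15/6
#3 slt  r0, r0, r2 ; 0/9/15/6
#4 bne  r2, r3, L8 ; 0/9/15/6 ; →target
#5 slt  r2, r2, r0 ; 0/9/0/6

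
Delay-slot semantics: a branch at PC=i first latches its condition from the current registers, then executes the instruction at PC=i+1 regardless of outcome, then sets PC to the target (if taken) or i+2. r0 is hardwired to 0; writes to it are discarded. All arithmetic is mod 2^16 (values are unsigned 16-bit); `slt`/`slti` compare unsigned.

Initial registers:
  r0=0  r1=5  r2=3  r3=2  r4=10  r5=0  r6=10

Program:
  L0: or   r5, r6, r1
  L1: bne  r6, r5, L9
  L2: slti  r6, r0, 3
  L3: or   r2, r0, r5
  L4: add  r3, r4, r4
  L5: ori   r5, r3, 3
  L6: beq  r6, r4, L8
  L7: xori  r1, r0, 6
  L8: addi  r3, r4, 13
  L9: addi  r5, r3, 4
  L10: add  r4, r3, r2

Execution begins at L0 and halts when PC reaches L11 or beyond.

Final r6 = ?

#0 or   r5, r6, r1 ; 0/5/3/2/10/15/10
#1 bne  r6, r5, L9 ; 0/5/3/2/10/15/10 ; →target
#2 slti  r6, r0, 3 ; 0/5/3/2/10/15/1
#9 addi  r5, r3, 4 ; 0/5/3/2/10/6/1
#10 add  r4, r3, r2 ; 0/5/3/2/5/6/1

1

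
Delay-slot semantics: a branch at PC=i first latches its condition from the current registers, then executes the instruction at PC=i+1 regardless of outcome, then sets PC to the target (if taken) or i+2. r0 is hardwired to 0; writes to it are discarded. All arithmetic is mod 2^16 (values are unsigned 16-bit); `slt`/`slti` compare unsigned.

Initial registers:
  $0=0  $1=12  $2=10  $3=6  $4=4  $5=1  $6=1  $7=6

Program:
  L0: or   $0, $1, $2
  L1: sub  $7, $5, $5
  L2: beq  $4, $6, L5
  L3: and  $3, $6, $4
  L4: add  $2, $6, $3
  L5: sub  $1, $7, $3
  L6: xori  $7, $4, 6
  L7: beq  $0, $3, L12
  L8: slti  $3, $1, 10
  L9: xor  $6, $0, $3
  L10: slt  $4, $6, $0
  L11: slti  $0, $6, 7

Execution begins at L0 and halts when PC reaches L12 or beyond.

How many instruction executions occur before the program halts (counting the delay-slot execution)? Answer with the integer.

9

  step pc=0: or   $0, $1, $2  regs=(0,12,10,6,4,1,1,6)
  step pc=1: sub  $7, $5, $5  regs=(0,12,10,6,4,1,1,0)
  step pc=2: beq  $4, $6, L5  cond=F  regs=(0,12,10,6,4,1,1,0)
  step pc=3: and  $3, $6, $4  regs=(0,12,10,0,4,1,1,0)
  step pc=4: add  $2, $6, $3  regs=(0,12,1,0,4,1,1,0)
  step pc=5: sub  $1, $7, $3  regs=(0,0,1,0,4,1,1,0)
  step pc=6: xori  $7, $4, 6  regs=(0,0,1,0,4,1,1,2)
  step pc=7: beq  $0, $3, L12  cond=T  regs=(0,0,1,0,4,1,1,2)
  step pc=8: slti  $3, $1, 10  regs=(0,0,1,1,4,1,1,2)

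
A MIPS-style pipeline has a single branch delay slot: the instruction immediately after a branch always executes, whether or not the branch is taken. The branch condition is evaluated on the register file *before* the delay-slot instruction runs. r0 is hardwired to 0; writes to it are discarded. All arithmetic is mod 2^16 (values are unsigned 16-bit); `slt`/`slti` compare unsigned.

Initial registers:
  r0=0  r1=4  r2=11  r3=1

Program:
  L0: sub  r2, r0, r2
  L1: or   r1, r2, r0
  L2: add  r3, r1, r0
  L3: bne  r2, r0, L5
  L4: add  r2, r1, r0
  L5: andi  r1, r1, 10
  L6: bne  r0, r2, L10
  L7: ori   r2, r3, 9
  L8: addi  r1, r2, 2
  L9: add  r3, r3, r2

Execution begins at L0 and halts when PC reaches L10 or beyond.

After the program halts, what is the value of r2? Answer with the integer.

PC=0  sub  r2, r0, r2        | r0=0 r1=4 r2=65525 r3=1
PC=1  or   r1, r2, r0        | r0=0 r1=65525 r2=65525 r3=1
PC=2  add  r3, r1, r0        | r0=0 r1=65525 r2=65525 r3=65525
PC=3  bne  r2, r0, L5        | r0=0 r1=65525 r2=65525 r3=65525  [TAKEN]
PC=4  add  r2, r1, r0        | r0=0 r1=65525 r2=65525 r3=65525
PC=5  andi  r1, r1, 10       | r0=0 r1=0 r2=65525 r3=65525
PC=6  bne  r0, r2, L10       | r0=0 r1=0 r2=65525 r3=65525  [TAKEN]
PC=7  ori   r2, r3, 9        | r0=0 r1=0 r2=65533 r3=65525

65533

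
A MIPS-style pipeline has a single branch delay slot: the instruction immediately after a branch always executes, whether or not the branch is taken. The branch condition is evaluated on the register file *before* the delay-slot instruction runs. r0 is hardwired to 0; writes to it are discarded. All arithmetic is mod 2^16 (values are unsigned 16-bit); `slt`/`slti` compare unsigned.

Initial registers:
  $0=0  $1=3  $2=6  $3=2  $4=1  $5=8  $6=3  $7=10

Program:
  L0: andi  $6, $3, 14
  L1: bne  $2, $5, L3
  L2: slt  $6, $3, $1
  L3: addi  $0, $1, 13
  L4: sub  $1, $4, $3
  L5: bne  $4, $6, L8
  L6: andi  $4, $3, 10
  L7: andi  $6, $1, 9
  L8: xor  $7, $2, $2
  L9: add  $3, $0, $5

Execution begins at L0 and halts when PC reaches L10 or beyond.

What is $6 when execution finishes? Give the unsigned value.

PC=0  andi  $6, $3, 14       | $0=0 $1=3 $2=6 $3=2 $4=1 $5=8 $6=2 $7=10
PC=1  bne  $2, $5, L3        | $0=0 $1=3 $2=6 $3=2 $4=1 $5=8 $6=2 $7=10  [TAKEN]
PC=2  slt  $6, $3, $1        | $0=0 $1=3 $2=6 $3=2 $4=1 $5=8 $6=1 $7=10
PC=3  addi  $0, $1, 13       | $0=0 $1=3 $2=6 $3=2 $4=1 $5=8 $6=1 $7=10
PC=4  sub  $1, $4, $3        | $0=0 $1=65535 $2=6 $3=2 $4=1 $5=8 $6=1 $7=10
PC=5  bne  $4, $6, L8        | $0=0 $1=65535 $2=6 $3=2 $4=1 $5=8 $6=1 $7=10  [not taken]
PC=6  andi  $4, $3, 10       | $0=0 $1=65535 $2=6 $3=2 $4=2 $5=8 $6=1 $7=10
PC=7  andi  $6, $1, 9        | $0=0 $1=65535 $2=6 $3=2 $4=2 $5=8 $6=9 $7=10
PC=8  xor  $7, $2, $2        | $0=0 $1=65535 $2=6 $3=2 $4=2 $5=8 $6=9 $7=0
PC=9  add  $3, $0, $5        | $0=0 $1=65535 $2=6 $3=8 $4=2 $5=8 $6=9 $7=0

9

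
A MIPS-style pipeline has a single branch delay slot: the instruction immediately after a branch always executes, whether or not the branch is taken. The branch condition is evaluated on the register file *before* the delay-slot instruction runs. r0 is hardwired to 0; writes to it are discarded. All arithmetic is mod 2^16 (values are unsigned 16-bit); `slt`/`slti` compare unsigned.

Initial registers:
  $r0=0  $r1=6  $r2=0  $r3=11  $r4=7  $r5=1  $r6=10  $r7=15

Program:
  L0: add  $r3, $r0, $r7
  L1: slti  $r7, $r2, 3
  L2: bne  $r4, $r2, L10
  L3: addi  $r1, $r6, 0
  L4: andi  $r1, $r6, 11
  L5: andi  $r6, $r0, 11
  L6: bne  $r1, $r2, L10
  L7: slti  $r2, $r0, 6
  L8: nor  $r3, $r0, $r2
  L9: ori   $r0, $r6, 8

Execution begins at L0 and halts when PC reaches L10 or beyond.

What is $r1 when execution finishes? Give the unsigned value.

PC=0  add  $r3, $r0, $r7     | $r0=0 $r1=6 $r2=0 $r3=15 $r4=7 $r5=1 $r6=10 $r7=15
PC=1  slti  $r7, $r2, 3      | $r0=0 $r1=6 $r2=0 $r3=15 $r4=7 $r5=1 $r6=10 $r7=1
PC=2  bne  $r4, $r2, L10     | $r0=0 $r1=6 $r2=0 $r3=15 $r4=7 $r5=1 $r6=10 $r7=1  [TAKEN]
PC=3  addi  $r1, $r6, 0      | $r0=0 $r1=10 $r2=0 $r3=15 $r4=7 $r5=1 $r6=10 $r7=1

10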